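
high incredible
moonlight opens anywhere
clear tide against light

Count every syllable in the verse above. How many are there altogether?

Line 1: high (1), incredible (4) → 5
Line 2: moonlight (2), opens (2), anywhere (3) → 7
Line 3: clear (1), tide (1), against (2), light (1) → 5
Total: 5 + 7 + 5 = 17

17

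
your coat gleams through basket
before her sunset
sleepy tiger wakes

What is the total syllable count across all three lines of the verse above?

16

Line 1: "your coat gleams through basket": 1+1+1+1+2 = 6
Line 2: "before her sunset": 2+1+2 = 5
Line 3: "sleepy tiger wakes": 2+2+1 = 5
Total: 6 + 5 + 5 = 16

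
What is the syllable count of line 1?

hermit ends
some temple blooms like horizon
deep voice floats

3

Line 1: "hermit ends": 2+1 = 3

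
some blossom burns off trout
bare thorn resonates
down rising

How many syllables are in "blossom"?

2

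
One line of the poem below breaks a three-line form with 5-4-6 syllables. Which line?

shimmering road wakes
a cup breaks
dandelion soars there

Line 1: shimmering (3), road (1), wakes (1) → 5 ✓
Line 2: a (1), cup (1), breaks (1) → 3 (expected 4)
Line 3: dandelion (4), soars (1), there (1) → 6 ✓

The second line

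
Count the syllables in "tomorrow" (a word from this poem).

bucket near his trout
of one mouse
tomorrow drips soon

"tomorrow" has 3 syllables.

3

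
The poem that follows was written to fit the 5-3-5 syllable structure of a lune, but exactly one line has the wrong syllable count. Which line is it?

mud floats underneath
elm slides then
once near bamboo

Line 1: mud (1), floats (1), underneath (3) → 5 ✓
Line 2: elm (1), slides (1), then (1) → 3 ✓
Line 3: once (1), near (1), bamboo (2) → 4 (expected 5)

Line 3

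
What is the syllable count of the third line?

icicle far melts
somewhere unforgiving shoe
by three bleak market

5

The third line: by (1), three (1), bleak (1), market (2) → 5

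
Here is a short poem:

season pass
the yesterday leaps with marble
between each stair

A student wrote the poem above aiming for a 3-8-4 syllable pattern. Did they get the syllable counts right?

Yes

Line 1: season(2) + pass(1) = 3 ✓
Line 2: the(1) + yesterday(3) + leaps(1) + with(1) + marble(2) = 8 ✓
Line 3: between(2) + each(1) + stair(1) = 4 ✓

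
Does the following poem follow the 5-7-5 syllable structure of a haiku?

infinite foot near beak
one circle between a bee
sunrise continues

Line 1: infinite (3), foot (1), near (1), beak (1) → 6 (expected 5)
Line 2: one (1), circle (2), between (2), a (1), bee (1) → 7 ✓
Line 3: sunrise (2), continues (3) → 5 ✓

No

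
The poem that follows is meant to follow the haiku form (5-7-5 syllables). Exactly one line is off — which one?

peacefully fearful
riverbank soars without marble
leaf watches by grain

Line 1: "peacefully fearful": 3+2 = 5 ✓
Line 2: "riverbank soars without marble": 3+1+2+2 = 8 (expected 7)
Line 3: "leaf watches by grain": 1+2+1+1 = 5 ✓

The second line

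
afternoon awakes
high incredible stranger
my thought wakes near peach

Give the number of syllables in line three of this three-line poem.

5

Line three: my (1), thought (1), wakes (1), near (1), peach (1) → 5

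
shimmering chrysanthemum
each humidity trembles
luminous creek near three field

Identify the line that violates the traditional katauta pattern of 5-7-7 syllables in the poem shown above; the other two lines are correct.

Line 1

Line 1: shimmering(3) + chrysanthemum(4) = 7 (expected 5)
Line 2: each(1) + humidity(4) + trembles(2) = 7 ✓
Line 3: luminous(3) + creek(1) + near(1) + three(1) + field(1) = 7 ✓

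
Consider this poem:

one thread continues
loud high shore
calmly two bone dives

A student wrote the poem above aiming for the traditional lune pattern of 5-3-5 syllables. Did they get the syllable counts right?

Yes

Line 1: one(1) + thread(1) + continues(3) = 5 ✓
Line 2: loud(1) + high(1) + shore(1) = 3 ✓
Line 3: calmly(2) + two(1) + bone(1) + dives(1) = 5 ✓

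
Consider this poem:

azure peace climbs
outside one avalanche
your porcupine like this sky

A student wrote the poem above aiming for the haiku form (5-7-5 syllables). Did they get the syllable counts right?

No

Line 1: azure (2), peace (1), climbs (1) → 4 (expected 5)
Line 2: outside (2), one (1), avalanche (3) → 6 (expected 7)
Line 3: your (1), porcupine (3), like (1), this (1), sky (1) → 7 (expected 5)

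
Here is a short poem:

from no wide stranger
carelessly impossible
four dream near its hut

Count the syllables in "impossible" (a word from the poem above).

"impossible" has 4 syllables.

4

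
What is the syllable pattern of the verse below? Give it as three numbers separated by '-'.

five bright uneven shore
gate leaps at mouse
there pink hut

Line 1: "five bright uneven shore": 1+1+3+1 = 6
Line 2: "gate leaps at mouse": 1+1+1+1 = 4
Line 3: "there pink hut": 1+1+1 = 3

6-4-3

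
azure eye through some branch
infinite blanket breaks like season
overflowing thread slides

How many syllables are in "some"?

1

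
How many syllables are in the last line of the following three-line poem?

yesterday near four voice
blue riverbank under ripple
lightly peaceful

The last line: lightly(2) + peaceful(2) = 4

4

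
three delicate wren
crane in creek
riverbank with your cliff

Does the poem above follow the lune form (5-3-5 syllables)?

No

Line 1: three(1) + delicate(3) + wren(1) = 5 ✓
Line 2: crane(1) + in(1) + creek(1) = 3 ✓
Line 3: riverbank(3) + with(1) + your(1) + cliff(1) = 6 (expected 5)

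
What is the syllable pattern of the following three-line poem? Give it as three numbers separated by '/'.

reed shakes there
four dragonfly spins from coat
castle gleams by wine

3/7/5

Line 1: reed(1) + shakes(1) + there(1) = 3
Line 2: four(1) + dragonfly(3) + spins(1) + from(1) + coat(1) = 7
Line 3: castle(2) + gleams(1) + by(1) + wine(1) = 5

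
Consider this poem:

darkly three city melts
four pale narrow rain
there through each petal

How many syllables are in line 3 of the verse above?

Line 3: there (1), through (1), each (1), petal (2) → 5

5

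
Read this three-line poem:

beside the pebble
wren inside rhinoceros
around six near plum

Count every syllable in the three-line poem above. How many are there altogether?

Line 1: beside(2) + the(1) + pebble(2) = 5
Line 2: wren(1) + inside(2) + rhinoceros(4) = 7
Line 3: around(2) + six(1) + near(1) + plum(1) = 5
Total: 5 + 7 + 5 = 17

17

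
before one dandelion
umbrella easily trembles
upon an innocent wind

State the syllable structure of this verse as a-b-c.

7-8-7

Line 1: before(2) + one(1) + dandelion(4) = 7
Line 2: umbrella(3) + easily(3) + trembles(2) = 8
Line 3: upon(2) + an(1) + innocent(3) + wind(1) = 7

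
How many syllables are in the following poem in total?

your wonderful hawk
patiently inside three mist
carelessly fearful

17

Line 1: "your wonderful hawk": 1+3+1 = 5
Line 2: "patiently inside three mist": 3+2+1+1 = 7
Line 3: "carelessly fearful": 3+2 = 5
Total: 5 + 7 + 5 = 17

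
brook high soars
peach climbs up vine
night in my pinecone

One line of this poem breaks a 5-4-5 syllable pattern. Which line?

Line 1: brook (1), high (1), soars (1) → 3 (expected 5)
Line 2: peach (1), climbs (1), up (1), vine (1) → 4 ✓
Line 3: night (1), in (1), my (1), pinecone (2) → 5 ✓

Line 1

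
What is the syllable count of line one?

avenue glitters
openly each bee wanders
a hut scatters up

5

Line one: avenue(3) + glitters(2) = 5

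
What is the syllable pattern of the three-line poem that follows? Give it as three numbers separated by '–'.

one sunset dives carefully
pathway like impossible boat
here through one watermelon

7–8–7

Line 1: one(1) + sunset(2) + dives(1) + carefully(3) = 7
Line 2: pathway(2) + like(1) + impossible(4) + boat(1) = 8
Line 3: here(1) + through(1) + one(1) + watermelon(4) = 7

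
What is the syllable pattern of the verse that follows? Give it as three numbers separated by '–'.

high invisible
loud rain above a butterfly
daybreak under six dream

5–8–6

Line 1: "high invisible": 1+4 = 5
Line 2: "loud rain above a butterfly": 1+1+2+1+3 = 8
Line 3: "daybreak under six dream": 2+2+1+1 = 6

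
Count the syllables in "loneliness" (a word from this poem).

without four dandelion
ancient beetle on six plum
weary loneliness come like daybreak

"loneliness" has 3 syllables.

3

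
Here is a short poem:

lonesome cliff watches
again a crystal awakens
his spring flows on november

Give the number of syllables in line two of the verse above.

Line two: "again a crystal awakens": 2+1+2+3 = 8

8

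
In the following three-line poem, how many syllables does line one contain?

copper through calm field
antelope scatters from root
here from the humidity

Line one: "copper through calm field": 2+1+1+1 = 5

5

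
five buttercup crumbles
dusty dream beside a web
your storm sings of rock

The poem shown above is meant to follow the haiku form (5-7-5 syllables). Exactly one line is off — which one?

The first line

Line 1: "five buttercup crumbles": 1+3+2 = 6 (expected 5)
Line 2: "dusty dream beside a web": 2+1+2+1+1 = 7 ✓
Line 3: "your storm sings of rock": 1+1+1+1+1 = 5 ✓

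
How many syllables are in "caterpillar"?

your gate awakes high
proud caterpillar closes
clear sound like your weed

4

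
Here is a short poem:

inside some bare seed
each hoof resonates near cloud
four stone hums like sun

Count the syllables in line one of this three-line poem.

5

Line one: inside(2) + some(1) + bare(1) + seed(1) = 5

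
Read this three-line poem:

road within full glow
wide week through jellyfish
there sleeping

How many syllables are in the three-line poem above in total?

Line 1: road (1), within (2), full (1), glow (1) → 5
Line 2: wide (1), week (1), through (1), jellyfish (3) → 6
Line 3: there (1), sleeping (2) → 3
Total: 5 + 6 + 3 = 14

14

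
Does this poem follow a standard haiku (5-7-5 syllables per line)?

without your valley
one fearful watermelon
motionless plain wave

Line 1: without (2), your (1), valley (2) → 5 ✓
Line 2: one (1), fearful (2), watermelon (4) → 7 ✓
Line 3: motionless (3), plain (1), wave (1) → 5 ✓

Yes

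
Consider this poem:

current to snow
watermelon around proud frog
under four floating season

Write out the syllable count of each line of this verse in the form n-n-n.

4-8-7

Line 1: "current to snow": 2+1+1 = 4
Line 2: "watermelon around proud frog": 4+2+1+1 = 8
Line 3: "under four floating season": 2+1+2+2 = 7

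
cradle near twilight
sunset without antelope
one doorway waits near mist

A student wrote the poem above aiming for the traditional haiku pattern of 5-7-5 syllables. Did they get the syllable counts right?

Line 1: "cradle near twilight": 2+1+2 = 5 ✓
Line 2: "sunset without antelope": 2+2+3 = 7 ✓
Line 3: "one doorway waits near mist": 1+2+1+1+1 = 6 (expected 5)

No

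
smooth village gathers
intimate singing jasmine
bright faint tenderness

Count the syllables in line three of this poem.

Line three: "bright faint tenderness": 1+1+3 = 5

5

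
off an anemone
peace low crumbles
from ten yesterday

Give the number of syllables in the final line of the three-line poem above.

The final line: "from ten yesterday": 1+1+3 = 5

5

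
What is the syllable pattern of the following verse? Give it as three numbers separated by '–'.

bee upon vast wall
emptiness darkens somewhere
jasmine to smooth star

Line 1: "bee upon vast wall": 1+2+1+1 = 5
Line 2: "emptiness darkens somewhere": 3+2+2 = 7
Line 3: "jasmine to smooth star": 2+1+1+1 = 5

5–7–5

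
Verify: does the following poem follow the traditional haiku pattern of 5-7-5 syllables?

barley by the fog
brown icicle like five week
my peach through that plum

Line 1: barley (2), by (1), the (1), fog (1) → 5 ✓
Line 2: brown (1), icicle (3), like (1), five (1), week (1) → 7 ✓
Line 3: my (1), peach (1), through (1), that (1), plum (1) → 5 ✓

Yes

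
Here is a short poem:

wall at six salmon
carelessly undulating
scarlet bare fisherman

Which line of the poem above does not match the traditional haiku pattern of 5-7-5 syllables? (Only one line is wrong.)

Line 3

Line 1: "wall at six salmon": 1+1+1+2 = 5 ✓
Line 2: "carelessly undulating": 3+4 = 7 ✓
Line 3: "scarlet bare fisherman": 2+1+3 = 6 (expected 5)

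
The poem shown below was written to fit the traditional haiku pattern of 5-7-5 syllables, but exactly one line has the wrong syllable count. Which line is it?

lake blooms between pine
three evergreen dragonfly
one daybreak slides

The third line

Line 1: lake (1), blooms (1), between (2), pine (1) → 5 ✓
Line 2: three (1), evergreen (3), dragonfly (3) → 7 ✓
Line 3: one (1), daybreak (2), slides (1) → 4 (expected 5)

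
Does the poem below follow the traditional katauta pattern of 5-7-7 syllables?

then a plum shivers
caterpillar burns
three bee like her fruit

Line 1: then (1), a (1), plum (1), shivers (2) → 5 ✓
Line 2: caterpillar (4), burns (1) → 5 (expected 7)
Line 3: three (1), bee (1), like (1), her (1), fruit (1) → 5 (expected 7)

No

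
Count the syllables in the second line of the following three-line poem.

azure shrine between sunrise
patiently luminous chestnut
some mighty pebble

8

The second line: "patiently luminous chestnut": 3+3+2 = 8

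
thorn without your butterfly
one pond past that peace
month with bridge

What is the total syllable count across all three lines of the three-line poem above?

15

Line 1: "thorn without your butterfly": 1+2+1+3 = 7
Line 2: "one pond past that peace": 1+1+1+1+1 = 5
Line 3: "month with bridge": 1+1+1 = 3
Total: 7 + 5 + 3 = 15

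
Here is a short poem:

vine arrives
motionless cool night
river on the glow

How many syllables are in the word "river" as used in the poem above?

2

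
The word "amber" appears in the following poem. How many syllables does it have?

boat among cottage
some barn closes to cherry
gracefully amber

2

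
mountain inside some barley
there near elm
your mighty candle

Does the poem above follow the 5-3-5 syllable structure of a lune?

No

Line 1: "mountain inside some barley": 2+2+1+2 = 7 (expected 5)
Line 2: "there near elm": 1+1+1 = 3 ✓
Line 3: "your mighty candle": 1+2+2 = 5 ✓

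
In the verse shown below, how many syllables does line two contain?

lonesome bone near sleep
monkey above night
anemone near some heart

Line two: monkey(2) + above(2) + night(1) = 5

5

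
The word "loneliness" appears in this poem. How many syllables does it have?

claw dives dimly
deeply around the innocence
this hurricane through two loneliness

3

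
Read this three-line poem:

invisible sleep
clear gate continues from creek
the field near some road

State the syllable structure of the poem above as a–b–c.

Line 1: invisible (4), sleep (1) → 5
Line 2: clear (1), gate (1), continues (3), from (1), creek (1) → 7
Line 3: the (1), field (1), near (1), some (1), road (1) → 5

5–7–5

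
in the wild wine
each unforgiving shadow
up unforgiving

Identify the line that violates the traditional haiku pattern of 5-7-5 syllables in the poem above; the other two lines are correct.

Line 1: "in the wild wine": 1+1+1+1 = 4 (expected 5)
Line 2: "each unforgiving shadow": 1+4+2 = 7 ✓
Line 3: "up unforgiving": 1+4 = 5 ✓

Line 1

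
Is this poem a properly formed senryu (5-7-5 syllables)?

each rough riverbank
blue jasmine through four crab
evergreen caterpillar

Line 1: "each rough riverbank": 1+1+3 = 5 ✓
Line 2: "blue jasmine through four crab": 1+2+1+1+1 = 6 (expected 7)
Line 3: "evergreen caterpillar": 3+4 = 7 (expected 5)

No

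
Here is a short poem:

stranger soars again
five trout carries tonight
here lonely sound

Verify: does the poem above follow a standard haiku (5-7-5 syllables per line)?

Line 1: stranger(2) + soars(1) + again(2) = 5 ✓
Line 2: five(1) + trout(1) + carries(2) + tonight(2) = 6 (expected 7)
Line 3: here(1) + lonely(2) + sound(1) = 4 (expected 5)

No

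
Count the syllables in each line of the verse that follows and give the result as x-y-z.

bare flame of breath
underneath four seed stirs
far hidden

4-6-3

Line 1: bare(1) + flame(1) + of(1) + breath(1) = 4
Line 2: underneath(3) + four(1) + seed(1) + stirs(1) = 6
Line 3: far(1) + hidden(2) = 3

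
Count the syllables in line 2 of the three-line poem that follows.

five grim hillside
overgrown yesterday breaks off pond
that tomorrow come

Line 2: overgrown(3) + yesterday(3) + breaks(1) + off(1) + pond(1) = 9

9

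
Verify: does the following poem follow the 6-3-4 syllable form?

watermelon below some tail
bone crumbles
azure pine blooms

Line 1: watermelon(4) + below(2) + some(1) + tail(1) = 8 (expected 6)
Line 2: bone(1) + crumbles(2) = 3 ✓
Line 3: azure(2) + pine(1) + blooms(1) = 4 ✓

No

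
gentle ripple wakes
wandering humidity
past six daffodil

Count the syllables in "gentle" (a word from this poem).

2

"gentle" has 2 syllables.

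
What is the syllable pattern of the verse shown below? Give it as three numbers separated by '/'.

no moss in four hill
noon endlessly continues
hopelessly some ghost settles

Line 1: no (1), moss (1), in (1), four (1), hill (1) → 5
Line 2: noon (1), endlessly (3), continues (3) → 7
Line 3: hopelessly (3), some (1), ghost (1), settles (2) → 7

5/7/7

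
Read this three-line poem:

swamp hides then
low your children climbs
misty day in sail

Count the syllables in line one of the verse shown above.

Line one: swamp (1), hides (1), then (1) → 3

3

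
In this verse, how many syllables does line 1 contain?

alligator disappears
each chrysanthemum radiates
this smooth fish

7

Line 1: alligator (4), disappears (3) → 7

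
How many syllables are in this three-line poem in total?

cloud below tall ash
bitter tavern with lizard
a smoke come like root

Line 1: cloud(1) + below(2) + tall(1) + ash(1) = 5
Line 2: bitter(2) + tavern(2) + with(1) + lizard(2) = 7
Line 3: a(1) + smoke(1) + come(1) + like(1) + root(1) = 5
Total: 5 + 7 + 5 = 17

17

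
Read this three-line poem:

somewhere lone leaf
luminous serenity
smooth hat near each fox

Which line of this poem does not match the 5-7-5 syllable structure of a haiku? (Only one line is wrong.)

Line 1: somewhere (2), lone (1), leaf (1) → 4 (expected 5)
Line 2: luminous (3), serenity (4) → 7 ✓
Line 3: smooth (1), hat (1), near (1), each (1), fox (1) → 5 ✓

Line 1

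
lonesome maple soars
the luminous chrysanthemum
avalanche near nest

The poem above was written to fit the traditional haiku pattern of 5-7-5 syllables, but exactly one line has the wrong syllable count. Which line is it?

Line 1: lonesome (2), maple (2), soars (1) → 5 ✓
Line 2: the (1), luminous (3), chrysanthemum (4) → 8 (expected 7)
Line 3: avalanche (3), near (1), nest (1) → 5 ✓

Line 2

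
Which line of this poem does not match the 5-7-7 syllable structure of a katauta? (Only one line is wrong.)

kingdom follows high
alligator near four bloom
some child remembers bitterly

The third line

Line 1: kingdom (2), follows (2), high (1) → 5 ✓
Line 2: alligator (4), near (1), four (1), bloom (1) → 7 ✓
Line 3: some (1), child (1), remembers (3), bitterly (3) → 8 (expected 7)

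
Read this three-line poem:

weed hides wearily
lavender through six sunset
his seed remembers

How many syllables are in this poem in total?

Line 1: weed (1), hides (1), wearily (3) → 5
Line 2: lavender (3), through (1), six (1), sunset (2) → 7
Line 3: his (1), seed (1), remembers (3) → 5
Total: 5 + 7 + 5 = 17

17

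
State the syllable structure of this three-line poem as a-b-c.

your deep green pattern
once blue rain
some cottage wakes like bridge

5-3-6

Line 1: your (1), deep (1), green (1), pattern (2) → 5
Line 2: once (1), blue (1), rain (1) → 3
Line 3: some (1), cottage (2), wakes (1), like (1), bridge (1) → 6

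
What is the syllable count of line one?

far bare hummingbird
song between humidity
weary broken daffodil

Line one: "far bare hummingbird": 1+1+3 = 5

5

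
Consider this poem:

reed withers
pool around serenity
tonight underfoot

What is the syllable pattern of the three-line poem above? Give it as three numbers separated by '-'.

3-7-5

Line 1: "reed withers": 1+2 = 3
Line 2: "pool around serenity": 1+2+4 = 7
Line 3: "tonight underfoot": 2+3 = 5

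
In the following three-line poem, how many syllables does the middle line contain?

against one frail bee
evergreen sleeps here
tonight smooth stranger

5

The middle line: evergreen (3), sleeps (1), here (1) → 5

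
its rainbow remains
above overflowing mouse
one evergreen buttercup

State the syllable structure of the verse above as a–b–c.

Line 1: its(1) + rainbow(2) + remains(2) = 5
Line 2: above(2) + overflowing(4) + mouse(1) = 7
Line 3: one(1) + evergreen(3) + buttercup(3) = 7

5–7–7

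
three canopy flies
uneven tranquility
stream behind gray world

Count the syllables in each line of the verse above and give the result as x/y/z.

Line 1: three (1), canopy (3), flies (1) → 5
Line 2: uneven (3), tranquility (4) → 7
Line 3: stream (1), behind (2), gray (1), world (1) → 5

5/7/5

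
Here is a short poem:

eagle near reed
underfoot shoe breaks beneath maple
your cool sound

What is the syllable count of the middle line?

9

The middle line: "underfoot shoe breaks beneath maple": 3+1+1+2+2 = 9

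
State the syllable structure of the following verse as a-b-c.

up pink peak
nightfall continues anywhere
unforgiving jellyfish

Line 1: up (1), pink (1), peak (1) → 3
Line 2: nightfall (2), continues (3), anywhere (3) → 8
Line 3: unforgiving (4), jellyfish (3) → 7

3-8-7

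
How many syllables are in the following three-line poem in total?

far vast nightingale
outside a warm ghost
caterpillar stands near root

Line 1: "far vast nightingale": 1+1+3 = 5
Line 2: "outside a warm ghost": 2+1+1+1 = 5
Line 3: "caterpillar stands near root": 4+1+1+1 = 7
Total: 5 + 5 + 7 = 17

17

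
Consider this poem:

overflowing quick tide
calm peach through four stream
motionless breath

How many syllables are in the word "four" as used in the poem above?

"four" has 1 syllable.

1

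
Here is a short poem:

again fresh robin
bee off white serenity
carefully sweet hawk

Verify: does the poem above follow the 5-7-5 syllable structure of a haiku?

Yes

Line 1: again (2), fresh (1), robin (2) → 5 ✓
Line 2: bee (1), off (1), white (1), serenity (4) → 7 ✓
Line 3: carefully (3), sweet (1), hawk (1) → 5 ✓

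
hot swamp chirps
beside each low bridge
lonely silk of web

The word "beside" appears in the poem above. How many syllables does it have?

2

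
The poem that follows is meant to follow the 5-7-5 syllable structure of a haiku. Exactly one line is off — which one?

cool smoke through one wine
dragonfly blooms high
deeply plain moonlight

Line 1: cool(1) + smoke(1) + through(1) + one(1) + wine(1) = 5 ✓
Line 2: dragonfly(3) + blooms(1) + high(1) = 5 (expected 7)
Line 3: deeply(2) + plain(1) + moonlight(2) = 5 ✓

Line 2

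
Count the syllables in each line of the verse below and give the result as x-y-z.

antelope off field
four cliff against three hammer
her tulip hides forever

Line 1: antelope (3), off (1), field (1) → 5
Line 2: four (1), cliff (1), against (2), three (1), hammer (2) → 7
Line 3: her (1), tulip (2), hides (1), forever (3) → 7

5-7-7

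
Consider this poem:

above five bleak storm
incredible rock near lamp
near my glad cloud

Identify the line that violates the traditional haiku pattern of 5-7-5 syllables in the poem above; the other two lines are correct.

Line 1: above(2) + five(1) + bleak(1) + storm(1) = 5 ✓
Line 2: incredible(4) + rock(1) + near(1) + lamp(1) = 7 ✓
Line 3: near(1) + my(1) + glad(1) + cloud(1) = 4 (expected 5)

Line 3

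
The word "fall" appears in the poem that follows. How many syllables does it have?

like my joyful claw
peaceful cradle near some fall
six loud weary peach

1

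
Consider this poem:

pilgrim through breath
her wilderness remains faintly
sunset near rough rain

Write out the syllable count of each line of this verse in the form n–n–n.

4–8–5

Line 1: "pilgrim through breath": 2+1+1 = 4
Line 2: "her wilderness remains faintly": 1+3+2+2 = 8
Line 3: "sunset near rough rain": 2+1+1+1 = 5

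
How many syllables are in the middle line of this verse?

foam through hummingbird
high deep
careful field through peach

2

The middle line: high (1), deep (1) → 2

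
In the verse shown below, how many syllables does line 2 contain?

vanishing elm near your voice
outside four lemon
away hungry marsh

Line 2: outside(2) + four(1) + lemon(2) = 5

5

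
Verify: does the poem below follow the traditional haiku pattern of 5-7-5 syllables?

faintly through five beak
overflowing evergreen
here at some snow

No

Line 1: "faintly through five beak": 2+1+1+1 = 5 ✓
Line 2: "overflowing evergreen": 4+3 = 7 ✓
Line 3: "here at some snow": 1+1+1+1 = 4 (expected 5)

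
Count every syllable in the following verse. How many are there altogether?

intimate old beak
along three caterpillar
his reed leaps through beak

17

Line 1: "intimate old beak": 3+1+1 = 5
Line 2: "along three caterpillar": 2+1+4 = 7
Line 3: "his reed leaps through beak": 1+1+1+1+1 = 5
Total: 5 + 7 + 5 = 17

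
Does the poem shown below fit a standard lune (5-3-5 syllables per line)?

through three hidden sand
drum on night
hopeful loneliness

Line 1: through (1), three (1), hidden (2), sand (1) → 5 ✓
Line 2: drum (1), on (1), night (1) → 3 ✓
Line 3: hopeful (2), loneliness (3) → 5 ✓

Yes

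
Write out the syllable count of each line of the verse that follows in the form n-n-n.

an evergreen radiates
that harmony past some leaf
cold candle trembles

7-7-5

Line 1: an(1) + evergreen(3) + radiates(3) = 7
Line 2: that(1) + harmony(3) + past(1) + some(1) + leaf(1) = 7
Line 3: cold(1) + candle(2) + trembles(2) = 5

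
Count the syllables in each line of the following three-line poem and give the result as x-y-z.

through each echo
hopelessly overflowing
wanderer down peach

4-7-5

Line 1: "through each echo": 1+1+2 = 4
Line 2: "hopelessly overflowing": 3+4 = 7
Line 3: "wanderer down peach": 3+1+1 = 5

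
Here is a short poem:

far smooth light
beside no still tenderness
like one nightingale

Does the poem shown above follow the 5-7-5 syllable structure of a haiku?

No

Line 1: "far smooth light": 1+1+1 = 3 (expected 5)
Line 2: "beside no still tenderness": 2+1+1+3 = 7 ✓
Line 3: "like one nightingale": 1+1+3 = 5 ✓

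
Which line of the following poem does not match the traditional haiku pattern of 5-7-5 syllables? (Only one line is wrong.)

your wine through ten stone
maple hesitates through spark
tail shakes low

Line 1: your (1), wine (1), through (1), ten (1), stone (1) → 5 ✓
Line 2: maple (2), hesitates (3), through (1), spark (1) → 7 ✓
Line 3: tail (1), shakes (1), low (1) → 3 (expected 5)

Line 3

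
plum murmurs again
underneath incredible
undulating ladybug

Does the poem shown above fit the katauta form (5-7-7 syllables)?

Line 1: "plum murmurs again": 1+2+2 = 5 ✓
Line 2: "underneath incredible": 3+4 = 7 ✓
Line 3: "undulating ladybug": 4+3 = 7 ✓

Yes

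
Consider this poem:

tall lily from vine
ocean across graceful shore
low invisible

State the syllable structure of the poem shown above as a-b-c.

Line 1: "tall lily from vine": 1+2+1+1 = 5
Line 2: "ocean across graceful shore": 2+2+2+1 = 7
Line 3: "low invisible": 1+4 = 5

5-7-5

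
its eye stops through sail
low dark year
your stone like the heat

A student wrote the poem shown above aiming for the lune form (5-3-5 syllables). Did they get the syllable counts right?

Yes

Line 1: its (1), eye (1), stops (1), through (1), sail (1) → 5 ✓
Line 2: low (1), dark (1), year (1) → 3 ✓
Line 3: your (1), stone (1), like (1), the (1), heat (1) → 5 ✓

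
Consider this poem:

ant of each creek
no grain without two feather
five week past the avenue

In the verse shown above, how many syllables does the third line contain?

The third line: "five week past the avenue": 1+1+1+1+3 = 7

7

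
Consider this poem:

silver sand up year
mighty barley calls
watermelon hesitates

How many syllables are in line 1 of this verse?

5

Line 1: silver (2), sand (1), up (1), year (1) → 5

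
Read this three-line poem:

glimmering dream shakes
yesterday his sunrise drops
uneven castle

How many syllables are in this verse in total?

Line 1: "glimmering dream shakes": 3+1+1 = 5
Line 2: "yesterday his sunrise drops": 3+1+2+1 = 7
Line 3: "uneven castle": 3+2 = 5
Total: 5 + 7 + 5 = 17

17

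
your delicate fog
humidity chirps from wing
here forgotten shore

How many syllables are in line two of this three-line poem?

7

Line two: "humidity chirps from wing": 4+1+1+1 = 7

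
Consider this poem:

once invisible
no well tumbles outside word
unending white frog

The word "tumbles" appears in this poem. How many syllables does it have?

2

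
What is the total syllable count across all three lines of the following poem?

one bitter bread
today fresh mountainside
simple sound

13

Line 1: one(1) + bitter(2) + bread(1) = 4
Line 2: today(2) + fresh(1) + mountainside(3) = 6
Line 3: simple(2) + sound(1) = 3
Total: 4 + 6 + 3 = 13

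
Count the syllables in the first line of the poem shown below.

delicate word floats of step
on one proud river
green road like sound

7

The first line: "delicate word floats of step": 3+1+1+1+1 = 7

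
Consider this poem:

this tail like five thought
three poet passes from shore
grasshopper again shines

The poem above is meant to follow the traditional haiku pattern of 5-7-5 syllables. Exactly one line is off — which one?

Line 1: "this tail like five thought": 1+1+1+1+1 = 5 ✓
Line 2: "three poet passes from shore": 1+2+2+1+1 = 7 ✓
Line 3: "grasshopper again shines": 3+2+1 = 6 (expected 5)

Line 3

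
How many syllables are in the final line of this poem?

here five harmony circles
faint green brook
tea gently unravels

The final line: "tea gently unravels": 1+2+3 = 6

6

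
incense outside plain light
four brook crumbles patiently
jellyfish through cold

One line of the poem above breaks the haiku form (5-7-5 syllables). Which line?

The first line

Line 1: incense(2) + outside(2) + plain(1) + light(1) = 6 (expected 5)
Line 2: four(1) + brook(1) + crumbles(2) + patiently(3) = 7 ✓
Line 3: jellyfish(3) + through(1) + cold(1) = 5 ✓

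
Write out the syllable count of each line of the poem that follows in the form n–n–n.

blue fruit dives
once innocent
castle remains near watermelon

Line 1: blue(1) + fruit(1) + dives(1) = 3
Line 2: once(1) + innocent(3) = 4
Line 3: castle(2) + remains(2) + near(1) + watermelon(4) = 9

3–4–9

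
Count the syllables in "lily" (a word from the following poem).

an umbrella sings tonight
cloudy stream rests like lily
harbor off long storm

2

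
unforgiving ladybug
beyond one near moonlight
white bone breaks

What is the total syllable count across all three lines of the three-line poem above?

16

Line 1: "unforgiving ladybug": 4+3 = 7
Line 2: "beyond one near moonlight": 2+1+1+2 = 6
Line 3: "white bone breaks": 1+1+1 = 3
Total: 7 + 6 + 3 = 16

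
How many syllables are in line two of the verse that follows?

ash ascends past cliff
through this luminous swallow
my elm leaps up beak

7

Line two: "through this luminous swallow": 1+1+3+2 = 7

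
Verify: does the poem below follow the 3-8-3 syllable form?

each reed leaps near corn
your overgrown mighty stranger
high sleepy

No

Line 1: each (1), reed (1), leaps (1), near (1), corn (1) → 5 (expected 3)
Line 2: your (1), overgrown (3), mighty (2), stranger (2) → 8 ✓
Line 3: high (1), sleepy (2) → 3 ✓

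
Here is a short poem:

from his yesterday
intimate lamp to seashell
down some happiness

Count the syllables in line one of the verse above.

5

Line one: from (1), his (1), yesterday (3) → 5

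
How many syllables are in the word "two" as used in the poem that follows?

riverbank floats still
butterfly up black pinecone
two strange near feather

1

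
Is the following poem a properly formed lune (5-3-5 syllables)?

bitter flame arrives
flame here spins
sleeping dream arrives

Yes

Line 1: bitter (2), flame (1), arrives (2) → 5 ✓
Line 2: flame (1), here (1), spins (1) → 3 ✓
Line 3: sleeping (2), dream (1), arrives (2) → 5 ✓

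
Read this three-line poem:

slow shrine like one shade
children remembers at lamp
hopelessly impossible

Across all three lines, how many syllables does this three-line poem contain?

Line 1: "slow shrine like one shade": 1+1+1+1+1 = 5
Line 2: "children remembers at lamp": 2+3+1+1 = 7
Line 3: "hopelessly impossible": 3+4 = 7
Total: 5 + 7 + 7 = 19

19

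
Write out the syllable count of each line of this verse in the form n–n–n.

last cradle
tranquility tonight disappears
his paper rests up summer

Line 1: "last cradle": 1+2 = 3
Line 2: "tranquility tonight disappears": 4+2+3 = 9
Line 3: "his paper rests up summer": 1+2+1+1+2 = 7

3–9–7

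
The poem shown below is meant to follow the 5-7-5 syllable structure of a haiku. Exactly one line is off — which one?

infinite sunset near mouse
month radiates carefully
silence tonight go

Line 1: "infinite sunset near mouse": 3+2+1+1 = 7 (expected 5)
Line 2: "month radiates carefully": 1+3+3 = 7 ✓
Line 3: "silence tonight go": 2+2+1 = 5 ✓

Line 1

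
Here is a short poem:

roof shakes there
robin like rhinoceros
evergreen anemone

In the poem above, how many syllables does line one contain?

Line one: roof(1) + shakes(1) + there(1) = 3

3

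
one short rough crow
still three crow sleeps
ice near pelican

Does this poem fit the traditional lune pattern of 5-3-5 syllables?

Line 1: "one short rough crow": 1+1+1+1 = 4 (expected 5)
Line 2: "still three crow sleeps": 1+1+1+1 = 4 (expected 3)
Line 3: "ice near pelican": 1+1+3 = 5 ✓

No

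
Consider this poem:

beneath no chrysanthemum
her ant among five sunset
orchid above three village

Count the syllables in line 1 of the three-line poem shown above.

Line 1: beneath(2) + no(1) + chrysanthemum(4) = 7

7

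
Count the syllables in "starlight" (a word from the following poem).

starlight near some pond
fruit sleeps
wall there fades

2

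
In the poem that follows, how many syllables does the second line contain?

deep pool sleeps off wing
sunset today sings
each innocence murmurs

The second line: "sunset today sings": 2+2+1 = 5

5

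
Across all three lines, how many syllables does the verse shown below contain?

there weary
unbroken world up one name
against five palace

Line 1: there (1), weary (2) → 3
Line 2: unbroken (3), world (1), up (1), one (1), name (1) → 7
Line 3: against (2), five (1), palace (2) → 5
Total: 3 + 7 + 5 = 15

15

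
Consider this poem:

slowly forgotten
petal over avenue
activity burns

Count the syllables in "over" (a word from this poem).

2

"over" has 2 syllables.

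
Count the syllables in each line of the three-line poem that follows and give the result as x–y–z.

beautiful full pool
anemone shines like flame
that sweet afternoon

5–7–5

Line 1: beautiful(3) + full(1) + pool(1) = 5
Line 2: anemone(4) + shines(1) + like(1) + flame(1) = 7
Line 3: that(1) + sweet(1) + afternoon(3) = 5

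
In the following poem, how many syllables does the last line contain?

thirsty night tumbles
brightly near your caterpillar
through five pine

The last line: through (1), five (1), pine (1) → 3

3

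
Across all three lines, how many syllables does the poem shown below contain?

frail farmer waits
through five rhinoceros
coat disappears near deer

16

Line 1: frail(1) + farmer(2) + waits(1) = 4
Line 2: through(1) + five(1) + rhinoceros(4) = 6
Line 3: coat(1) + disappears(3) + near(1) + deer(1) = 6
Total: 4 + 6 + 6 = 16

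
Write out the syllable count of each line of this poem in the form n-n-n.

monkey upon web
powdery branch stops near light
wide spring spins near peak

5-7-5

Line 1: monkey(2) + upon(2) + web(1) = 5
Line 2: powdery(3) + branch(1) + stops(1) + near(1) + light(1) = 7
Line 3: wide(1) + spring(1) + spins(1) + near(1) + peak(1) = 5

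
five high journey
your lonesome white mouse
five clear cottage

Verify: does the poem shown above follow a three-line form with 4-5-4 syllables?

Line 1: five (1), high (1), journey (2) → 4 ✓
Line 2: your (1), lonesome (2), white (1), mouse (1) → 5 ✓
Line 3: five (1), clear (1), cottage (2) → 4 ✓

Yes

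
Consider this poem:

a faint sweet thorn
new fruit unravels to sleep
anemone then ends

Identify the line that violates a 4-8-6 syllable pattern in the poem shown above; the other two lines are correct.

Line 1: a (1), faint (1), sweet (1), thorn (1) → 4 ✓
Line 2: new (1), fruit (1), unravels (3), to (1), sleep (1) → 7 (expected 8)
Line 3: anemone (4), then (1), ends (1) → 6 ✓

The second line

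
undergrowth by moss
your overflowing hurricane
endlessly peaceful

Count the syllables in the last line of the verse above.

5

The last line: endlessly (3), peaceful (2) → 5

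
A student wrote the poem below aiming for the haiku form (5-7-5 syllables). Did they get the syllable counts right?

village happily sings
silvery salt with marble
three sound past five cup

No

Line 1: "village happily sings": 2+3+1 = 6 (expected 5)
Line 2: "silvery salt with marble": 3+1+1+2 = 7 ✓
Line 3: "three sound past five cup": 1+1+1+1+1 = 5 ✓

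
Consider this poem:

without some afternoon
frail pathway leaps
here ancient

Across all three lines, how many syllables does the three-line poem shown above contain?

Line 1: without (2), some (1), afternoon (3) → 6
Line 2: frail (1), pathway (2), leaps (1) → 4
Line 3: here (1), ancient (2) → 3
Total: 6 + 4 + 3 = 13

13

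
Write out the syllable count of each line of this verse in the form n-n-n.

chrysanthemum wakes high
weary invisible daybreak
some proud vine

6-8-3

Line 1: chrysanthemum(4) + wakes(1) + high(1) = 6
Line 2: weary(2) + invisible(4) + daybreak(2) = 8
Line 3: some(1) + proud(1) + vine(1) = 3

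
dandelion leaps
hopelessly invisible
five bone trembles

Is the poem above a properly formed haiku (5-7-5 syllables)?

Line 1: dandelion (4), leaps (1) → 5 ✓
Line 2: hopelessly (3), invisible (4) → 7 ✓
Line 3: five (1), bone (1), trembles (2) → 4 (expected 5)

No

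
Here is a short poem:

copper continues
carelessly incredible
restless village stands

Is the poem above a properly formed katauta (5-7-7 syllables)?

Line 1: "copper continues": 2+3 = 5 ✓
Line 2: "carelessly incredible": 3+4 = 7 ✓
Line 3: "restless village stands": 2+2+1 = 5 (expected 7)

No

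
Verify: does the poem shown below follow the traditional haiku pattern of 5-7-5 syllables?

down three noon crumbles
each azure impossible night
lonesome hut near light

No

Line 1: down(1) + three(1) + noon(1) + crumbles(2) = 5 ✓
Line 2: each(1) + azure(2) + impossible(4) + night(1) = 8 (expected 7)
Line 3: lonesome(2) + hut(1) + near(1) + light(1) = 5 ✓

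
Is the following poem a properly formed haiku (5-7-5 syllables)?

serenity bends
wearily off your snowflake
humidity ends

Line 1: serenity(4) + bends(1) = 5 ✓
Line 2: wearily(3) + off(1) + your(1) + snowflake(2) = 7 ✓
Line 3: humidity(4) + ends(1) = 5 ✓

Yes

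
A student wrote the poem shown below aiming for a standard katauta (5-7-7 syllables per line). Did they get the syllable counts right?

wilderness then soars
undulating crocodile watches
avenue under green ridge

No

Line 1: "wilderness then soars": 3+1+1 = 5 ✓
Line 2: "undulating crocodile watches": 4+3+2 = 9 (expected 7)
Line 3: "avenue under green ridge": 3+2+1+1 = 7 ✓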